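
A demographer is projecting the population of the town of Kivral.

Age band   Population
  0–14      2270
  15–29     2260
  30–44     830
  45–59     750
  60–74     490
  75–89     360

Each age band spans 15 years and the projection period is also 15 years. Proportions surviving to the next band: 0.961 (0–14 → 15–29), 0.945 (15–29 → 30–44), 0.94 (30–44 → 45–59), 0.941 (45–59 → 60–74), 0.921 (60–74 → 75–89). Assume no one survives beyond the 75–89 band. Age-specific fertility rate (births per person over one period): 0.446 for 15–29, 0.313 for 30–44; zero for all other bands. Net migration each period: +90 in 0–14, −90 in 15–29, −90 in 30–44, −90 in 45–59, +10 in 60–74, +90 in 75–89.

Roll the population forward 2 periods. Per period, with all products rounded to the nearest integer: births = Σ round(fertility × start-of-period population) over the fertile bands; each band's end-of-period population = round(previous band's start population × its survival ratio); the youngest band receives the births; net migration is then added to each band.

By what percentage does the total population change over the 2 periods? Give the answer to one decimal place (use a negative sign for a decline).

[period 1]
Births: 2260 × 0.446 = 1008 ; 830 × 0.313 = 260 ⇒ total 1268
15–29: 2270 × 0.961 = 2181
30–44: 2260 × 0.945 = 2136
45–59: 830 × 0.94 = 780
60–74: 750 × 0.941 = 706
75–89: 490 × 0.921 = 451
Net migration: 0–14 + 90 → 1358; 15–29 − 90 → 2091; 30–44 − 90 → 2046; 45–59 − 90 → 690; 60–74 + 10 → 716; 75–89 + 90 → 541
→ [1358, 2091, 2046, 690, 716, 541]
[period 2]
Births: 2091 × 0.446 = 933 ; 2046 × 0.313 = 640 ⇒ total 1573
15–29: 1358 × 0.961 = 1305
30–44: 2091 × 0.945 = 1976
45–59: 2046 × 0.94 = 1923
60–74: 690 × 0.941 = 649
75–89: 716 × 0.921 = 659
Net migration: 0–14 + 90 → 1663; 15–29 − 90 → 1215; 30–44 − 90 → 1886; 45–59 − 90 → 1833; 60–74 + 10 → 659; 75–89 + 90 → 749
→ [1663, 1215, 1886, 1833, 659, 749]
Total: 6960 → 8005; change = 1045; percentage change = 15.0%

15.0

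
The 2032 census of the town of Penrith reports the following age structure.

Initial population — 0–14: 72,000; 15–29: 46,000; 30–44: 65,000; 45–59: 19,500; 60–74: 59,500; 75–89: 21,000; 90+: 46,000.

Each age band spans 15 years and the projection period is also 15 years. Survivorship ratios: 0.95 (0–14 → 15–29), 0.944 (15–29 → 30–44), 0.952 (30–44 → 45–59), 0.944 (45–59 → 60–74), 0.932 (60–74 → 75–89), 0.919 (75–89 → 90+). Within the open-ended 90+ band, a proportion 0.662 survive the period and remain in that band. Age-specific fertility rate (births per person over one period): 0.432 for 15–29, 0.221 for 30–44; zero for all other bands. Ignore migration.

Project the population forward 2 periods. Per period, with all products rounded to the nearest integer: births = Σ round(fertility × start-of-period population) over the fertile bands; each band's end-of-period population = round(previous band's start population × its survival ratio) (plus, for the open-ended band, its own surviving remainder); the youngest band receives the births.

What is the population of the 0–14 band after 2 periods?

39146

— Period 1 —
Births: 46000 * 0.432 = 19872  |  65000 * 0.221 = 14365 → 34237
15–29: 72000 * 0.95 = 68400
30–44: 46000 * 0.944 = 43424
45–59: 65000 * 0.952 = 61880
60–74: 19500 * 0.944 = 18408
75–89: 59500 * 0.932 = 55454
90+: 21000 * 0.919 + 46000 * 0.662 = 19299 + 30452 = 49751
Population now: 0–14=34237, 15–29=68400, 30–44=43424, 45–59=61880, 60–74=18408, 75–89=55454, 90+=49751
— Period 2 —
Births: 68400 * 0.432 = 29549  |  43424 * 0.221 = 9597 → 39146
15–29: 34237 * 0.95 = 32525
30–44: 68400 * 0.944 = 64570
45–59: 43424 * 0.952 = 41340
60–74: 61880 * 0.944 = 58415
75–89: 18408 * 0.932 = 17156
90+: 55454 * 0.919 + 49751 * 0.662 = 50962 + 32935 = 83897
Population now: 0–14=39146, 15–29=32525, 30–44=64570, 45–59=41340, 60–74=58415, 75–89=17156, 90+=83897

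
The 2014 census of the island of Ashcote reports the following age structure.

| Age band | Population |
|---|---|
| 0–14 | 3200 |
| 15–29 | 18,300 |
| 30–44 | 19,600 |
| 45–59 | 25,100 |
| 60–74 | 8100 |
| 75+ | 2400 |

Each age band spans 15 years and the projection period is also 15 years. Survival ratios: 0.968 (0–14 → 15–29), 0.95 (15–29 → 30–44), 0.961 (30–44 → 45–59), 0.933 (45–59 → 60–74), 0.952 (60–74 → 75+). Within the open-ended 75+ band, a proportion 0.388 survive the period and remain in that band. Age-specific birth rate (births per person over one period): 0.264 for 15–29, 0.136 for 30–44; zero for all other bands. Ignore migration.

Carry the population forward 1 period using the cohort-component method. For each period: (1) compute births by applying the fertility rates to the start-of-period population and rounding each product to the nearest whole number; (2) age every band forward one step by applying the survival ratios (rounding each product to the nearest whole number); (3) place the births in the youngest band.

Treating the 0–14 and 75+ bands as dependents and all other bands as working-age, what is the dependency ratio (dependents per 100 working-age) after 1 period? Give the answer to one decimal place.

[period 1]
Births: 18300 × 0.264 = 4831 ; 19600 × 0.136 = 2666 ⇒ total 7497
15–29: 3200 × 0.968 = 3098
30–44: 18300 × 0.95 = 17385
45–59: 19600 × 0.961 = 18836
60–74: 25100 × 0.933 = 23418
75+: 8100 × 0.952 + 2400 × 0.388 = 7711 + 931 = 8642
End of period: [7497, 3098, 17385, 18836, 23418, 8642]
Dependents (band 0–14 + band 75+) = 7497 + 8642 = 16139; working-age = 62737; ratio = 16139/62737 × 100 = 25.7

25.7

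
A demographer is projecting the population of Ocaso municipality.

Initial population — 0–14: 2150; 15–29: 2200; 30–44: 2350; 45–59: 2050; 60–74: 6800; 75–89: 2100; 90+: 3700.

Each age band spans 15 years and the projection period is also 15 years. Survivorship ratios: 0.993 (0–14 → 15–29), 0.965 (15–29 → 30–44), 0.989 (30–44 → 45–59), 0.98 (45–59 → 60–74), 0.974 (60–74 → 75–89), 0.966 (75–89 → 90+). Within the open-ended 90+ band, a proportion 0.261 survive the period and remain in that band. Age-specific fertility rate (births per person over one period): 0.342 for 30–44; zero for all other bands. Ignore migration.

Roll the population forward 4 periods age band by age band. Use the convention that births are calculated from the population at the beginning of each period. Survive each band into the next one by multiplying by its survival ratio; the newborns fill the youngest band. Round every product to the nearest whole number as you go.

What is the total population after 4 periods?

— Period 1 —
Births: 2350 × 0.342 = 804
15–29: 2150 × 0.993 = 2135
30–44: 2200 × 0.965 = 2123
45–59: 2350 × 0.989 = 2324
60–74: 2050 × 0.98 = 2009
75–89: 6800 × 0.974 = 6623
90+: 2100 × 0.966 + 3700 × 0.261 = 2029 + 966 = 2995
Population now: 0–14=804, 15–29=2135, 30–44=2123, 45–59=2324, 60–74=2009, 75–89=6623, 90+=2995
— Period 2 —
Births: 2123 × 0.342 = 726
15–29: 804 × 0.993 = 798
30–44: 2135 × 0.965 = 2060
45–59: 2123 × 0.989 = 2100
60–74: 2324 × 0.98 = 2278
75–89: 2009 × 0.974 = 1957
90+: 6623 × 0.966 + 2995 × 0.261 = 6398 + 782 = 7180
Population now: 0–14=726, 15–29=798, 30–44=2060, 45–59=2100, 60–74=2278, 75–89=1957, 90+=7180
— Period 3 —
Births: 2060 × 0.342 = 705
15–29: 726 × 0.993 = 721
30–44: 798 × 0.965 = 770
45–59: 2060 × 0.989 = 2037
60–74: 2100 × 0.98 = 2058
75–89: 2278 × 0.974 = 2219
90+: 1957 × 0.966 + 7180 × 0.261 = 1890 + 1874 = 3764
Population now: 0–14=705, 15–29=721, 30–44=770, 45–59=2037, 60–74=2058, 75–89=2219, 90+=3764
— Period 4 —
Births: 770 × 0.342 = 263
15–29: 705 × 0.993 = 700
30–44: 721 × 0.965 = 696
45–59: 770 × 0.989 = 762
60–74: 2037 × 0.98 = 1996
75–89: 2058 × 0.974 = 2004
90+: 2219 × 0.966 + 3764 × 0.261 = 2144 + 982 = 3126
Population now: 0–14=263, 15–29=700, 30–44=696, 45–59=762, 60–74=1996, 75–89=2004, 90+=3126
Total after period 4: 263 + 700 + 696 + 762 + 1996 + 2004 + 3126 = 9547

9547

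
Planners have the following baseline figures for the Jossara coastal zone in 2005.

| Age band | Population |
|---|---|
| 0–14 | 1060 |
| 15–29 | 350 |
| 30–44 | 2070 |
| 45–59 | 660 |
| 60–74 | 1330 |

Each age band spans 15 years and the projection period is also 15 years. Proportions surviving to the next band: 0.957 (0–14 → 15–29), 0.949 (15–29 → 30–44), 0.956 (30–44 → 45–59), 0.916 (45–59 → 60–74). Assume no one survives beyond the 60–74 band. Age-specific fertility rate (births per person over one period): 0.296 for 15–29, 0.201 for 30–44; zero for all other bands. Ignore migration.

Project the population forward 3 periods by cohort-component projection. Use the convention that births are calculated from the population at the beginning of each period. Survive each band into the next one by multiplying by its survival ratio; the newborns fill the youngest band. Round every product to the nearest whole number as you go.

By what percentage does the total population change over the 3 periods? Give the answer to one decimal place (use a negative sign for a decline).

-56.6

— Period 1 —
Births: 350 × 0.296 = 104 ; 2070 × 0.201 = 416 → 520
15–29: 1060 × 0.957 = 1014
30–44: 350 × 0.949 = 332
45–59: 2070 × 0.956 = 1979
60–74: 660 × 0.916 = 605
Population now: 0–14=520, 15–29=1014, 30–44=332, 45–59=1979, 60–74=605
— Period 2 —
Births: 1014 × 0.296 = 300 ; 332 × 0.201 = 67 → 367
15–29: 520 × 0.957 = 498
30–44: 1014 × 0.949 = 962
45–59: 332 × 0.956 = 317
60–74: 1979 × 0.916 = 1813
Population now: 0–14=367, 15–29=498, 30–44=962, 45–59=317, 60–74=1813
— Period 3 —
Births: 498 × 0.296 = 147 ; 962 × 0.201 = 193 → 340
15–29: 367 × 0.957 = 351
30–44: 498 × 0.949 = 473
45–59: 962 × 0.956 = 920
60–74: 317 × 0.916 = 290
Population now: 0–14=340, 15–29=351, 30–44=473, 45–59=920, 60–74=290
Total: 5470 → 2374; change = -3096; percentage change = -56.6%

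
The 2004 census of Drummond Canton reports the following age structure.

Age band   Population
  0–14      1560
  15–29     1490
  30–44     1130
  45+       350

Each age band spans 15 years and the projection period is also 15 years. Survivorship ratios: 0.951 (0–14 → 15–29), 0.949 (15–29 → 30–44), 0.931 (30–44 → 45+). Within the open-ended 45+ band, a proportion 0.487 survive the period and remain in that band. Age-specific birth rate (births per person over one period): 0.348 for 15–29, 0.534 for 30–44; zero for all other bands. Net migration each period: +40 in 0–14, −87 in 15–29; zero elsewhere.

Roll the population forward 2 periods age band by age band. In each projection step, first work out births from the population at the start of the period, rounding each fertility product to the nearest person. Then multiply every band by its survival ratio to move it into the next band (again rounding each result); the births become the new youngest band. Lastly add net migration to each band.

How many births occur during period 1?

Call the groups 1 to 4, youngest first.
Period 1.
Births: 1490 × 0.348 = 519 ; 1130 × 0.534 = 603 ⇒ total 1122
Group 2: 1560 × 0.951 = 1484
Group 3: 1490 × 0.949 = 1414
Group 4: 1130 × 0.931 + 350 × 0.487 = 1052 + 170 = 1222
Net migration: Group 1 + 40 → 1162; Group 2 − 87 → 1397
→ [1162, 1397, 1414, 1222]

1122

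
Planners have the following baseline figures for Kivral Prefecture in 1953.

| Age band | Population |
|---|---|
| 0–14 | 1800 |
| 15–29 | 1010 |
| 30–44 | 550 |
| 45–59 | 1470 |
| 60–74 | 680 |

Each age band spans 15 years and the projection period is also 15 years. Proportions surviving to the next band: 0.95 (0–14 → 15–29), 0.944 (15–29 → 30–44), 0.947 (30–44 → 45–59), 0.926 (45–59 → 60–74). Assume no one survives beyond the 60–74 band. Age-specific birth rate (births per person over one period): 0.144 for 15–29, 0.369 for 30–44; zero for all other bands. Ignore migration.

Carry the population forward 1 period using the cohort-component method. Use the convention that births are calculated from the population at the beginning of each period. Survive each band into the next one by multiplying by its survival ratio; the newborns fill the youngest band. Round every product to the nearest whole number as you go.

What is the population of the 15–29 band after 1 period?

1710

(Bands numbered youngest = 1 to oldest = 5.)
Period 1.
Births: 1010 × 0.144 = 145 ; 550 × 0.369 = 203 → 348
Band 2: 1800 × 0.95 = 1710
Band 3: 1010 × 0.944 = 953
Band 4: 550 × 0.947 = 521
Band 5: 1470 × 0.926 = 1361
Population now: 0–14=348, 15–29=1710, 30–44=953, 45–59=521, 60–74=1361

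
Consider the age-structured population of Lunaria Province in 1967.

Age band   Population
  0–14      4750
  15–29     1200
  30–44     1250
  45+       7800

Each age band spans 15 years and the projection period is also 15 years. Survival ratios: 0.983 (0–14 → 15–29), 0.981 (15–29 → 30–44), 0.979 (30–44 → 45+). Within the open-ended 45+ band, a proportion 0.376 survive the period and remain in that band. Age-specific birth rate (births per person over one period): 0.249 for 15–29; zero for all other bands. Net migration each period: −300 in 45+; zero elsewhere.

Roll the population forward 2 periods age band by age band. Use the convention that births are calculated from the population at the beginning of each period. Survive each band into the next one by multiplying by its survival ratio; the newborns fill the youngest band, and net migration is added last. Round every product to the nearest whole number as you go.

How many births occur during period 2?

1163

Period 1:
Births: 1200 * 0.249 = 299
15–29: 4750 * 0.983 = 4669
30–44: 1200 * 0.981 = 1177
45+: 1250 * 0.979 + 7800 * 0.376 = 1224 + 2933 = 4157
Net migration: 45+ − 300 → 3857
→ [299, 4669, 1177, 3857]
Period 2:
Births: 4669 * 0.249 = 1163
15–29: 299 * 0.983 = 294
30–44: 4669 * 0.981 = 4580
45+: 1177 * 0.979 + 3857 * 0.376 = 1152 + 1450 = 2602
Net migration: 45+ − 300 → 2302
→ [1163, 294, 4580, 2302]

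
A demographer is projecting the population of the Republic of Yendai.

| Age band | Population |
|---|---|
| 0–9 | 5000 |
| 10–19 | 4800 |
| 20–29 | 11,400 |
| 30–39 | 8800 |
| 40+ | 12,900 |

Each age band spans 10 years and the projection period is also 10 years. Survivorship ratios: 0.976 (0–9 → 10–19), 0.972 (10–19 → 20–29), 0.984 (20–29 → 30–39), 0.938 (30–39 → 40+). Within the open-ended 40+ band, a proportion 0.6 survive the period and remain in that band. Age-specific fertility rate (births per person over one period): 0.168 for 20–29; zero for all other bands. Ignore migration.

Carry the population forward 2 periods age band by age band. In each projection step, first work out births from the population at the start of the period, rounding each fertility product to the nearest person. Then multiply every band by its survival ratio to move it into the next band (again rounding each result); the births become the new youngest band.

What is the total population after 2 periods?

Let group 1 be 0–9 through group 5 = 40+.
— Period 1 —
Births: 11400 × 0.168 = 1915
Group 2: 5000 × 0.976 = 4880
Group 3: 4800 × 0.972 = 4666
Group 4: 11400 × 0.984 = 11218
Group 5: 8800 × 0.938 + 12900 × 0.6 = 8254 + 7740 = 15994
→ [1915, 4880, 4666, 11218, 15994]
— Period 2 —
Births: 4666 × 0.168 = 784
Group 2: 1915 × 0.976 = 1869
Group 3: 4880 × 0.972 = 4743
Group 4: 4666 × 0.984 = 4591
Group 5: 11218 × 0.938 + 15994 × 0.6 = 10522 + 9596 = 20118
→ [784, 1869, 4743, 4591, 20118]
Total after period 2: 784 + 1869 + 4743 + 4591 + 20118 = 32105

32105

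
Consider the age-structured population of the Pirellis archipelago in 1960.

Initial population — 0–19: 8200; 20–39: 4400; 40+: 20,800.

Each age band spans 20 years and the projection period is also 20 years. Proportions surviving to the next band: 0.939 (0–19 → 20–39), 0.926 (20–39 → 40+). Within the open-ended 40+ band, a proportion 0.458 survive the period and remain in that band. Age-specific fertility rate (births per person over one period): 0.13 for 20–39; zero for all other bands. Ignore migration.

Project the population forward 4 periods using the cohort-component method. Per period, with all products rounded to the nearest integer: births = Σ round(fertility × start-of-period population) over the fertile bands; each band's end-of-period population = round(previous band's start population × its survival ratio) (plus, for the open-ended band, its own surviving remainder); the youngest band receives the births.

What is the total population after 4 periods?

Period 1:
Births: 4400 * 0.13 = 572
20–39: 8200 * 0.939 = 7700
40+: 4400 * 0.926 + 20800 * 0.458 = 4074 + 9526 = 13600
End of period: [572, 7700, 13600]
Period 2:
Births: 7700 * 0.13 = 1001
20–39: 572 * 0.939 = 537
40+: 7700 * 0.926 + 13600 * 0.458 = 7130 + 6229 = 13359
End of period: [1001, 537, 13359]
Period 3:
Births: 537 * 0.13 = 70
20–39: 1001 * 0.939 = 940
40+: 537 * 0.926 + 13359 * 0.458 = 497 + 6118 = 6615
End of period: [70, 940, 6615]
Period 4:
Births: 940 * 0.13 = 122
20–39: 70 * 0.939 = 66
40+: 940 * 0.926 + 6615 * 0.458 = 870 + 3030 = 3900
End of period: [122, 66, 3900]
Total after period 4: 122 + 66 + 3900 = 4088

4088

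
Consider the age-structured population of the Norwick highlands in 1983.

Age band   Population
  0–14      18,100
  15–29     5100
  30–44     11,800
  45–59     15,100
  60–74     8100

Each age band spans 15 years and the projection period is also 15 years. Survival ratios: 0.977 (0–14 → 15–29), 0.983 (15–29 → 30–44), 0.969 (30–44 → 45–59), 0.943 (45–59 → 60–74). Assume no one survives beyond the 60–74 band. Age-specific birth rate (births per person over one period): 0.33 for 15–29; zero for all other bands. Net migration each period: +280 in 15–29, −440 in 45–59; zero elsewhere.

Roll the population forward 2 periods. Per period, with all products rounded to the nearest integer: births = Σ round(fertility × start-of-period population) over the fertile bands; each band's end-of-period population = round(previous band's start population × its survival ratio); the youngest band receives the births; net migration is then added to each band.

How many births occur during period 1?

1683

— Period 1 —
Births: 5100 × 0.33 = 1683
15–29: 18100 × 0.977 = 17684
30–44: 5100 × 0.983 = 5013
45–59: 11800 × 0.969 = 11434
60–74: 15100 × 0.943 = 14239
Net migration: 15–29 + 280 → 17964; 45–59 − 440 → 10994
Population now: 0–14=1683, 15–29=17964, 30–44=5013, 45–59=10994, 60–74=14239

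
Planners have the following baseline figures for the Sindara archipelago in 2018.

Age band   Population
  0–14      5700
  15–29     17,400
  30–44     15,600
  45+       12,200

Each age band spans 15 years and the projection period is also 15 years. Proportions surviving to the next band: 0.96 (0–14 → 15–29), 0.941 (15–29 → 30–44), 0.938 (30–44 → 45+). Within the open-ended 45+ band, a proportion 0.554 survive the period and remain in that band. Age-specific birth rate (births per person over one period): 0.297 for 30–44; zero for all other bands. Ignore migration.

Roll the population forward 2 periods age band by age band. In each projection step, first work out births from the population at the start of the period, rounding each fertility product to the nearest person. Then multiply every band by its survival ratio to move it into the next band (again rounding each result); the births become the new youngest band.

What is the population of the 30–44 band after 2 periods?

5149

Let band 1 be 0–14 through band 4 = 45+.
Period 1:
Births: 15600 × 0.297 = 4633
Band 2: 5700 × 0.96 = 5472
Band 3: 17400 × 0.941 = 16373
Band 4: 15600 × 0.938 + 12200 × 0.554 = 14633 + 6759 = 21392
End of period: [4633, 5472, 16373, 21392]
Period 2:
Births: 16373 × 0.297 = 4863
Band 2: 4633 × 0.96 = 4448
Band 3: 5472 × 0.941 = 5149
Band 4: 16373 × 0.938 + 21392 × 0.554 = 15358 + 11851 = 27209
End of period: [4863, 4448, 5149, 27209]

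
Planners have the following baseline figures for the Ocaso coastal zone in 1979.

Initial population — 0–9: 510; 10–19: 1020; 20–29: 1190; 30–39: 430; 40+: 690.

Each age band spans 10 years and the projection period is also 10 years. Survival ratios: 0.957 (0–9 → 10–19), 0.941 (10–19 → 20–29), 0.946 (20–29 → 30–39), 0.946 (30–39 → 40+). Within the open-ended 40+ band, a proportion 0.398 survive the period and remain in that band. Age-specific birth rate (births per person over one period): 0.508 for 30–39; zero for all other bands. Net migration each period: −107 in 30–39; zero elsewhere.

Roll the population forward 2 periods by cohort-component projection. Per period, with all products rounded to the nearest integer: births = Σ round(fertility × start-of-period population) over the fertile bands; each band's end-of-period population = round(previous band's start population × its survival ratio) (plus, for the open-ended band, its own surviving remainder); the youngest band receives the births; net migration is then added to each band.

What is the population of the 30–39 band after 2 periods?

After projecting period 1:
Births: 430 × 0.508 = 218
10–19: 510 × 0.957 = 488
20–29: 1020 × 0.941 = 960
30–39: 1190 × 0.946 = 1126
40+: 430 × 0.946 + 690 × 0.398 = 407 + 275 = 682
Net migration: 30–39 − 107 → 1019
→ [218, 488, 960, 1019, 682]
After projecting period 2:
Births: 1019 × 0.508 = 518
10–19: 218 × 0.957 = 209
20–29: 488 × 0.941 = 459
30–39: 960 × 0.946 = 908
40+: 1019 × 0.946 + 682 × 0.398 = 964 + 271 = 1235
Net migration: 30–39 − 107 → 801
→ [518, 209, 459, 801, 1235]

801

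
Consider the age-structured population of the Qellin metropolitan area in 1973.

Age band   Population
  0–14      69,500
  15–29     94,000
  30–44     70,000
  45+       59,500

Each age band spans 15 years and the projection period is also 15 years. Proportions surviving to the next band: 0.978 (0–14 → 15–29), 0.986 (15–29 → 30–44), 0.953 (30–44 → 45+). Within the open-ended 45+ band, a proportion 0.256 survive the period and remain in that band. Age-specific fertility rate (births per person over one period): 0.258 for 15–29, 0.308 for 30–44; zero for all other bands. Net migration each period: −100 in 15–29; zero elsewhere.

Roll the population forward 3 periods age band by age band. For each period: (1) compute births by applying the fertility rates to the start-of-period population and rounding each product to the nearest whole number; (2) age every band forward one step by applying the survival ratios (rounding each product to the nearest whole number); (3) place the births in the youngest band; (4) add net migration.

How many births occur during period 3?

— Period 1 —
Births: 94000 × 0.258 = 24252  |  70000 × 0.308 = 21560 → 45812
15–29: 69500 × 0.978 = 67971
30–44: 94000 × 0.986 = 92684
45+: 70000 × 0.953 + 59500 × 0.256 = 66710 + 15232 = 81942
Net migration: 15–29 − 100 → 67871
Giving 45812 / 67871 / 92684 / 81942.
— Period 2 —
Births: 67871 × 0.258 = 17511  |  92684 × 0.308 = 28547 → 46058
15–29: 45812 × 0.978 = 44804
30–44: 67871 × 0.986 = 66921
45+: 92684 × 0.953 + 81942 × 0.256 = 88328 + 20977 = 109305
Net migration: 15–29 − 100 → 44704
Giving 46058 / 44704 / 66921 / 109305.
— Period 3 —
Births: 44704 × 0.258 = 11534  |  66921 × 0.308 = 20612 → 32146
15–29: 46058 × 0.978 = 45045
30–44: 44704 × 0.986 = 44078
45+: 66921 × 0.953 + 109305 × 0.256 = 63776 + 27982 = 91758
Net migration: 15–29 − 100 → 44945
Giving 32146 / 44945 / 44078 / 91758.

32146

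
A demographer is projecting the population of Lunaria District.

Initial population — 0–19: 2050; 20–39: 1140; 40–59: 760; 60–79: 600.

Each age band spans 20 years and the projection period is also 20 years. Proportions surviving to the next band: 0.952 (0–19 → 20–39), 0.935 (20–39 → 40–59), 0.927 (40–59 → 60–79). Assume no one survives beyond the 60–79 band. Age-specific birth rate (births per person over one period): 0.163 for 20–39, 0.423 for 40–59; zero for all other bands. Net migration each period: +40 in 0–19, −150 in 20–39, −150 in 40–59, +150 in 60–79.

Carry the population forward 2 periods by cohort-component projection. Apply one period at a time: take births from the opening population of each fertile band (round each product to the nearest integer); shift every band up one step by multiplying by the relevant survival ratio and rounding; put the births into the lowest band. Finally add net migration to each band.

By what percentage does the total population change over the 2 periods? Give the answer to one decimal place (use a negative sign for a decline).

After projecting period 1:
Births: 1140 × 0.163 = 186, 760 × 0.423 = 321 → total 507
20–39: 2050 × 0.952 = 1952
40–59: 1140 × 0.935 = 1066
60–79: 760 × 0.927 = 705
Net migration: 0–19 + 40 → 547; 20–39 − 150 → 1802; 40–59 − 150 → 916; 60–79 + 150 → 855
Giving 547 / 1802 / 916 / 855.
After projecting period 2:
Births: 1802 × 0.163 = 294, 916 × 0.423 = 387 → total 681
20–39: 547 × 0.952 = 521
40–59: 1802 × 0.935 = 1685
60–79: 916 × 0.927 = 849
Net migration: 0–19 + 40 → 721; 20–39 − 150 → 371; 40–59 − 150 → 1535; 60–79 + 150 → 999
Giving 721 / 371 / 1535 / 999.
Total: 4550 → 3626; change = -924; percentage change = -20.3%

-20.3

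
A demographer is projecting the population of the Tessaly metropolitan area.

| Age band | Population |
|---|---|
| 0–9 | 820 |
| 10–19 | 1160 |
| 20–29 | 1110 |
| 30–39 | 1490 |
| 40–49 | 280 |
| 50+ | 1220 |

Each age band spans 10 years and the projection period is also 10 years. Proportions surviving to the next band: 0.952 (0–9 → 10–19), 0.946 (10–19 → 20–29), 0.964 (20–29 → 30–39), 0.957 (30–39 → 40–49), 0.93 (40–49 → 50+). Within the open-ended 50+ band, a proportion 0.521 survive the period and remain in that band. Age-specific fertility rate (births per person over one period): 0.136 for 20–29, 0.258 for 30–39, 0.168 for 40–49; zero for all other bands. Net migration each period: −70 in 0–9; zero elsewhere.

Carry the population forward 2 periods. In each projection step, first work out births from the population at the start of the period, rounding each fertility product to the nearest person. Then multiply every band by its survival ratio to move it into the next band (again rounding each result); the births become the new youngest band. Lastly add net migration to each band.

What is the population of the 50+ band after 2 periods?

1793

Call the groups 1 to 6, youngest first.
[period 1]
Births: 1110 * 0.136 = 151  |  1490 * 0.258 = 384  |  280 * 0.168 = 47 ⇒ total 582
Group 2: 820 * 0.952 = 781
Group 3: 1160 * 0.946 = 1097
Group 4: 1110 * 0.964 = 1070
Group 5: 1490 * 0.957 = 1426
Group 6: 280 * 0.93 + 1220 * 0.521 = 260 + 636 = 896
Net migration: Group 1 − 70 → 512
Population now: 0–9=512, 10–19=781, 20–29=1097, 30–39=1070, 40–49=1426, 50+=896
[period 2]
Births: 1097 * 0.136 = 149  |  1070 * 0.258 = 276  |  1426 * 0.168 = 240 ⇒ total 665
Group 2: 512 * 0.952 = 487
Group 3: 781 * 0.946 = 739
Group 4: 1097 * 0.964 = 1058
Group 5: 1070 * 0.957 = 1024
Group 6: 1426 * 0.93 + 896 * 0.521 = 1326 + 467 = 1793
Net migration: Group 1 − 70 → 595
Population now: 0–9=595, 10–19=487, 20–29=739, 30–39=1058, 40–49=1024, 50+=1793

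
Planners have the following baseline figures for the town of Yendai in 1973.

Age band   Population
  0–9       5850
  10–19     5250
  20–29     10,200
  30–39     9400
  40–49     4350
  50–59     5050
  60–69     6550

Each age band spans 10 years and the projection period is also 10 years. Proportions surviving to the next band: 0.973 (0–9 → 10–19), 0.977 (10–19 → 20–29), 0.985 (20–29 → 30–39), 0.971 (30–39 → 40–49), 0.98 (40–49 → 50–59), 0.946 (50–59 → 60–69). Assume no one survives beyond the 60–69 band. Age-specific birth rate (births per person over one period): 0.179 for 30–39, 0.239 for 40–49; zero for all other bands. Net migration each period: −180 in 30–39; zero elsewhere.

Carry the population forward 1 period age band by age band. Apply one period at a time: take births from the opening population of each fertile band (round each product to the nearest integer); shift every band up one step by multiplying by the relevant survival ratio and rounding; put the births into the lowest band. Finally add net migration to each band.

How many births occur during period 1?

2723

Let group 1 be 0–9 through group 7 = 60–69.
Period 1.
Births: 9400 * 0.179 = 1683  |  4350 * 0.239 = 1040 → total 2723
Group 2: 5850 * 0.973 = 5692
Group 3: 5250 * 0.977 = 5129
Group 4: 10200 * 0.985 = 10047
Group 5: 9400 * 0.971 = 9127
Group 6: 4350 * 0.98 = 4263
Group 7: 5050 * 0.946 = 4777
Net migration: Group 4 − 180 → 9867
End of period: [2723, 5692, 5129, 9867, 9127, 4263, 4777]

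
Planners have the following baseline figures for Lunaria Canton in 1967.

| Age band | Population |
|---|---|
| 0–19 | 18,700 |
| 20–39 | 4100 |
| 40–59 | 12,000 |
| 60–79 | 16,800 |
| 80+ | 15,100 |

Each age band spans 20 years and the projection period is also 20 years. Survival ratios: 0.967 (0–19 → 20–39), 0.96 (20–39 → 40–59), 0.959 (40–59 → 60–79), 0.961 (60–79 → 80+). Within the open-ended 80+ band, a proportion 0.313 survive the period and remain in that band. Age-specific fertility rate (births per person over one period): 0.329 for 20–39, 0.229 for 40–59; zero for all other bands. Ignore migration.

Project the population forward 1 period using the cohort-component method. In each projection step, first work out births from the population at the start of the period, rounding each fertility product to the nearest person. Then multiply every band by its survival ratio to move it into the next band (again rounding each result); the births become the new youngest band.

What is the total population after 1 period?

Numbering the bands 1..5 from youngest to oldest:
After projecting period 1:
Births: 4100 * 0.329 = 1349, 12000 * 0.229 = 2748 → total 4097
Band 2: 18700 * 0.967 = 18083
Band 3: 4100 * 0.96 = 3936
Band 4: 12000 * 0.959 = 11508
Band 5: 16800 * 0.961 + 15100 * 0.313 = 16145 + 4726 = 20871
→ [4097, 18083, 3936, 11508, 20871]
Total after period 1: 4097 + 18083 + 3936 + 11508 + 20871 = 58495

58495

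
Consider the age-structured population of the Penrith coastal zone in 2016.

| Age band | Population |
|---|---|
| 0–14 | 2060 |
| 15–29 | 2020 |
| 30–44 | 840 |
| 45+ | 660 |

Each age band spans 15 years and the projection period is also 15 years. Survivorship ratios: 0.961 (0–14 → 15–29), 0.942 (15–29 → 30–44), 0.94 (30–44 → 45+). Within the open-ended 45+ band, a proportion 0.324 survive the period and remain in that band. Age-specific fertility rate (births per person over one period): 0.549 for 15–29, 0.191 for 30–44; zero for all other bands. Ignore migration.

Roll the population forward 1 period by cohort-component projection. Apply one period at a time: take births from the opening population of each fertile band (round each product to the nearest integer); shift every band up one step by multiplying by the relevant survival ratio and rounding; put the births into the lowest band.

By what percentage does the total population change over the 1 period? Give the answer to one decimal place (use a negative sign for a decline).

10.3

Let group 1 be 0–14 through group 4 = 45+.
After projecting period 1:
Births: 2020 × 0.549 = 1109  |  840 × 0.191 = 160 — total 1269
Group 2: 2060 × 0.961 = 1980
Group 3: 2020 × 0.942 = 1903
Group 4: 840 × 0.94 + 660 × 0.324 = 790 + 214 = 1004
Giving 1269 / 1980 / 1903 / 1004.
Total: 5580 → 6156; change = 576; percentage change = 10.3%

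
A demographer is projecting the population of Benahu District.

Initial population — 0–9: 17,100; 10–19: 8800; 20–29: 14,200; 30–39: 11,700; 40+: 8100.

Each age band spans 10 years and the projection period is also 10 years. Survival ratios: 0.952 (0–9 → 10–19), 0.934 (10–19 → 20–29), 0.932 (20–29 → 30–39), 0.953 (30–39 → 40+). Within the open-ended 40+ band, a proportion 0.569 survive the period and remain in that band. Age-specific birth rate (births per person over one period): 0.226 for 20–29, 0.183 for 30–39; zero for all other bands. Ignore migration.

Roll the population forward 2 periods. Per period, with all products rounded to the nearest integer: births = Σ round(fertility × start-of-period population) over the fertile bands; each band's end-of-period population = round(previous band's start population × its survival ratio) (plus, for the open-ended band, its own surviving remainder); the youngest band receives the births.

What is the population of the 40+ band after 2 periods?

— Period 1 —
Births: 14200 × 0.226 = 3209 ; 11700 × 0.183 = 2141 — total 5350
10–19: 17100 × 0.952 = 16279
20–29: 8800 × 0.934 = 8219
30–39: 14200 × 0.932 = 13234
40+: 11700 × 0.953 + 8100 × 0.569 = 11150 + 4609 = 15759
→ [5350, 16279, 8219, 13234, 15759]
— Period 2 —
Births: 8219 × 0.226 = 1857 ; 13234 × 0.183 = 2422 — total 4279
10–19: 5350 × 0.952 = 5093
20–29: 16279 × 0.934 = 15205
30–39: 8219 × 0.932 = 7660
40+: 13234 × 0.953 + 15759 × 0.569 = 12612 + 8967 = 21579
→ [4279, 5093, 15205, 7660, 21579]

21579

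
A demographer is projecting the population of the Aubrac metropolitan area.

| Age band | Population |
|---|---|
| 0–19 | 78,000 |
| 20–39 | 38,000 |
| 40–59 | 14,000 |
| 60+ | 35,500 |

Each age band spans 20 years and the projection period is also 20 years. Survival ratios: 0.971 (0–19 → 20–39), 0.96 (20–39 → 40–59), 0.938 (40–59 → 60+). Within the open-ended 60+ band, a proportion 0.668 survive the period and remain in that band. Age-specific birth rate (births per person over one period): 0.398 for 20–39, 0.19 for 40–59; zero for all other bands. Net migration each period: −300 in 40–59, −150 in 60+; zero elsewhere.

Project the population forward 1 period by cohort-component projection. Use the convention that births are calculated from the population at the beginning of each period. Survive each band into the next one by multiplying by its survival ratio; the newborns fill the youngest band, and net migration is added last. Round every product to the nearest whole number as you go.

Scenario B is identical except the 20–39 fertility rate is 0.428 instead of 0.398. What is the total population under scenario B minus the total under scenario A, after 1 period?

1140

Numbering the bands 1..4 from youngest to oldest:
Period 1:
Births: 38000 × 0.398 = 15124 ; 14000 × 0.19 = 2660 ⇒ total 17784
Band 2: 78000 × 0.971 = 75738
Band 3: 38000 × 0.96 = 36480
Band 4: 14000 × 0.938 + 35500 × 0.668 = 13132 + 23714 = 36846
Net migration: Band 3 − 300 → 36180; Band 4 − 150 → 36696
Giving 17784 / 75738 / 36180 / 36696.
Scenario A total after 1 period: 166398
Scenario B projection —
Period 1:
Births: 38000 × 0.428 = 16264 ; 14000 × 0.19 = 2660 ⇒ total 18924
Band 2: 78000 × 0.971 = 75738
Band 3: 38000 × 0.96 = 36480
Band 4: 14000 × 0.938 + 35500 × 0.668 = 13132 + 23714 = 36846
Net migration: Band 3 − 300 → 36180; Band 4 − 150 → 36696
Giving 18924 / 75738 / 36180 / 36696.
Scenario B total after 1 period: 167538
Difference B − A = 167538 − 166398 = 1140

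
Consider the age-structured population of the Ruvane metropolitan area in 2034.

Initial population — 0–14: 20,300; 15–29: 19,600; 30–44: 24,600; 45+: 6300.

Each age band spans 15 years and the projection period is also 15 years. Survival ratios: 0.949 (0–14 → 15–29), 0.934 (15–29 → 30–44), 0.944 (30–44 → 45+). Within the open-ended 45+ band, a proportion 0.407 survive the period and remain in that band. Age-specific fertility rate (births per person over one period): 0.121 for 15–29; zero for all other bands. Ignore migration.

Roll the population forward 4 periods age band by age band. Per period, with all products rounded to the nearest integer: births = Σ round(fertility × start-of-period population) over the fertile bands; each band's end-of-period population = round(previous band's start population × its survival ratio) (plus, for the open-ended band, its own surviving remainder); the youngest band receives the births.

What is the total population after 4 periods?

16090

After projecting period 1:
Births: 19600 * 0.121 = 2372
15–29: 20300 * 0.949 = 19265
30–44: 19600 * 0.934 = 18306
45+: 24600 * 0.944 + 6300 * 0.407 = 23222 + 2564 = 25786
→ [2372, 19265, 18306, 25786]
After projecting period 2:
Births: 19265 * 0.121 = 2331
15–29: 2372 * 0.949 = 2251
30–44: 19265 * 0.934 = 17994
45+: 18306 * 0.944 + 25786 * 0.407 = 17281 + 10495 = 27776
→ [2331, 2251, 17994, 27776]
After projecting period 3:
Births: 2251 * 0.121 = 272
15–29: 2331 * 0.949 = 2212
30–44: 2251 * 0.934 = 2102
45+: 17994 * 0.944 + 27776 * 0.407 = 16986 + 11305 = 28291
→ [272, 2212, 2102, 28291]
After projecting period 4:
Births: 2212 * 0.121 = 268
15–29: 272 * 0.949 = 258
30–44: 2212 * 0.934 = 2066
45+: 2102 * 0.944 + 28291 * 0.407 = 1984 + 11514 = 13498
→ [268, 258, 2066, 13498]
Total after period 4: 268 + 258 + 2066 + 13498 = 16090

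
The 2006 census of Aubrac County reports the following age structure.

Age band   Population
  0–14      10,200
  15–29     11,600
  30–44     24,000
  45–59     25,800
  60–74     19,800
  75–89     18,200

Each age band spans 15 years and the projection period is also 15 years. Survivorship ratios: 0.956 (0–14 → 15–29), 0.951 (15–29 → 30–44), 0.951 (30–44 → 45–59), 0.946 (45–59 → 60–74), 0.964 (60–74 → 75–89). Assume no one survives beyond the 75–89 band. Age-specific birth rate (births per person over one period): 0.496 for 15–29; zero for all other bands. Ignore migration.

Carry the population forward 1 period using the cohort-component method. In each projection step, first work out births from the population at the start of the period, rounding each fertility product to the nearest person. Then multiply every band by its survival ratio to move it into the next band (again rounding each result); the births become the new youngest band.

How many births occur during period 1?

After projecting period 1:
Births: 11600 * 0.496 = 5754
15–29: 10200 * 0.956 = 9751
30–44: 11600 * 0.951 = 11032
45–59: 24000 * 0.951 = 22824
60–74: 25800 * 0.946 = 24407
75–89: 19800 * 0.964 = 19087
End of period: [5754, 9751, 11032, 22824, 24407, 19087]

5754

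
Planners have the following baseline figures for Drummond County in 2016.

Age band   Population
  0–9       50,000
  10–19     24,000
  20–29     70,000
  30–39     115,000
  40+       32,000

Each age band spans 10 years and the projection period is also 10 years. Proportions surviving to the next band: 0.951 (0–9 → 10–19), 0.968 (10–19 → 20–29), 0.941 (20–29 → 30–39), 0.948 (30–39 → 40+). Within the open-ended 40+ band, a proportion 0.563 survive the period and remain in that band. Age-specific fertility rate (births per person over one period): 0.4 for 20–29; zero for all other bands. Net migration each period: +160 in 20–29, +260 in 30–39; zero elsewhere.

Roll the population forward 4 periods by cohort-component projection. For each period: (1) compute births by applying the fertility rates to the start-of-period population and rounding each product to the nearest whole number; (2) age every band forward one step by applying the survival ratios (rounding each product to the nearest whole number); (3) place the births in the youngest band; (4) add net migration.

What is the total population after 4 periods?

After projecting period 1:
Births: 70000 * 0.4 = 28000
10–19: 50000 * 0.951 = 47550
20–29: 24000 * 0.968 = 23232
30–39: 70000 * 0.941 = 65870
40+: 115000 * 0.948 + 32000 * 0.563 = 109020 + 18016 = 127036
Net migration: 20–29 + 160 → 23392; 30–39 + 260 → 66130
Population now: 0–9=28000, 10–19=47550, 20–29=23392, 30–39=66130, 40+=127036
After projecting period 2:
Births: 23392 * 0.4 = 9357
10–19: 28000 * 0.951 = 26628
20–29: 47550 * 0.968 = 46028
30–39: 23392 * 0.941 = 22012
40+: 66130 * 0.948 + 127036 * 0.563 = 62691 + 71521 = 134212
Net migration: 20–29 + 160 → 46188; 30–39 + 260 → 22272
Population now: 0–9=9357, 10–19=26628, 20–29=46188, 30–39=22272, 40+=134212
After projecting period 3:
Births: 46188 * 0.4 = 18475
10–19: 9357 * 0.951 = 8899
20–29: 26628 * 0.968 = 25776
30–39: 46188 * 0.941 = 43463
40+: 22272 * 0.948 + 134212 * 0.563 = 21114 + 75561 = 96675
Net migration: 20–29 + 160 → 25936; 30–39 + 260 → 43723
Population now: 0–9=18475, 10–19=8899, 20–29=25936, 30–39=43723, 40+=96675
After projecting period 4:
Births: 25936 * 0.4 = 10374
10–19: 18475 * 0.951 = 17570
20–29: 8899 * 0.968 = 8614
30–39: 25936 * 0.941 = 24406
40+: 43723 * 0.948 + 96675 * 0.563 = 41449 + 54428 = 95877
Net migration: 20–29 + 160 → 8774; 30–39 + 260 → 24666
Population now: 0–9=10374, 10–19=17570, 20–29=8774, 30–39=24666, 40+=95877
Total after period 4: 10374 + 17570 + 8774 + 24666 + 95877 = 157261

157261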